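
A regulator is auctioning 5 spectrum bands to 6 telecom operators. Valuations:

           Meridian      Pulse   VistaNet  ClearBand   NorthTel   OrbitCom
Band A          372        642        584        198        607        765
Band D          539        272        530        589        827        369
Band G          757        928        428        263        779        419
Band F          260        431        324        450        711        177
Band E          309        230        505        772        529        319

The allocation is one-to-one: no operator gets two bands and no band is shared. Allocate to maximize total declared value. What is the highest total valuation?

Maximum total: $3715M

Optimal: OrbitCom→Band A ($765M), Meridian→Band D ($539M), Pulse→Band G ($928M), NorthTel→Band F ($711M), ClearBand→Band E ($772M) — total 765+539+928+711+772 = $3715M.
Column-greedy (each band in turn goes to its best remaining operator) gives $3475M, worse by 240.
Next-best assignment: OrbitCom→Band A, VistaNet→Band D, Pulse→Band G, NorthTel→Band F, ClearBand→Band E = $3706M.
Swapping OrbitCom↔Pulse (OrbitCom→Band G $419M, Pulse→Band A $642M) loses 632.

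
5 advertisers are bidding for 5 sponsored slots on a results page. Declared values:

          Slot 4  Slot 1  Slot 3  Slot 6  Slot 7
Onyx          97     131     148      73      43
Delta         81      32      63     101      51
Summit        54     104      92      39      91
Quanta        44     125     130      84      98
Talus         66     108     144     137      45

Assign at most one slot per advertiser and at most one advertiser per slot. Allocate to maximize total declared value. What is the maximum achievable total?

Maximum total: $582

Optimal: Onyx→Slot 3 ($148), Delta→Slot 4 ($81), Summit→Slot 7 ($91), Quanta→Slot 1 ($125), Talus→Slot 6 ($137) — total 148+81+91+125+137 = $582.
Row-greedy (each advertiser in turn takes its best remaining slot) gives $517, worse by 65.
Next-best assignment: Onyx→Slot 1, Delta→Slot 4, Summit→Slot 7, Quanta→Slot 3, Talus→Slot 6 = $570.
Swapping Onyx↔Summit (Onyx→Slot 7 $43, Summit→Slot 3 $92) loses 104.
No other one-to-one assignment exceeds $582.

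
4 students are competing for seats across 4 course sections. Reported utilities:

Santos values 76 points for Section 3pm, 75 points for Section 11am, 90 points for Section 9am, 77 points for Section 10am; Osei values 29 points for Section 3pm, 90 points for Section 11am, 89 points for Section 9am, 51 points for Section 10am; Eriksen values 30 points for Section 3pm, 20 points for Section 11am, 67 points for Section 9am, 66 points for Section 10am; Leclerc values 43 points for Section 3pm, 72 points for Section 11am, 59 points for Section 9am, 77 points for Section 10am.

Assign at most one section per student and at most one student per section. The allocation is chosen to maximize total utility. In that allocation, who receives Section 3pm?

Optimal: Santos→Section 3pm (76 points), Osei→Section 11am (90 points), Eriksen→Section 9am (67 points), Leclerc→Section 10am (77 points) — total 76+90+67+77 = 310 points.
Row-greedy (each student in turn takes its best remaining section) gives 289 points, worse by 21.
Next-best assignment: Santos→Section 3pm, Osei→Section 9am, Eriksen→Section 10am, Leclerc→Section 11am = 303 points.
Every other assignment is strictly worse.
Santos's own top section is Section 9am (90 points), but forcing Santos→Section 9am and reassigning the rest optimally gives only 289 points — worse by 21.

Santos receives Section 3pm.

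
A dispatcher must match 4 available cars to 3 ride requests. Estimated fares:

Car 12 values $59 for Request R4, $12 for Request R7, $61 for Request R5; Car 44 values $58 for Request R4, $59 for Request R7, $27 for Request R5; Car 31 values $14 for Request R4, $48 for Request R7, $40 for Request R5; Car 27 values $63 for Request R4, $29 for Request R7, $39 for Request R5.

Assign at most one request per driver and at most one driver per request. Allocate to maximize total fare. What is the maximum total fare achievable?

This is a one-to-one assignment (maximum-weight bipartite matching).
Optimal: Car 27→Request R4 ($63), Car 44→Request R7 ($59), Car 12→Request R5 ($61) — total 63+59+61 = $183.
Row-greedy (each driver in turn takes its best remaining request) gives $134, worse by 49.
Next-best assignment: Car 27→Request R4, Car 31→Request R7, Car 12→Request R5 = $172.
Swapping Car 27↔Car 12 (Car 27→Request R5 $39, Car 12→Request R4 $59) loses 26.

Max total: $183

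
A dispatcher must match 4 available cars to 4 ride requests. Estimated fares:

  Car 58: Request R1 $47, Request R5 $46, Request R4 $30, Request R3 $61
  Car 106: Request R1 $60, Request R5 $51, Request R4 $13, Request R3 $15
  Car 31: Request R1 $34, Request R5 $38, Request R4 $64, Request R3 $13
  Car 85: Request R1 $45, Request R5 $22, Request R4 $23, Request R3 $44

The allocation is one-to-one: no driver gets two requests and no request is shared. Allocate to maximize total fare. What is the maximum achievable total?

Max total: $221

Optimal: Car 58→Request R3 ($61), Car 106→Request R5 ($51), Car 31→Request R4 ($64), Car 85→Request R1 ($45) — total 61+51+64+45 = $221.
Max-entry greedy (repeatedly take the single best remaining cell) gives $207, worse by 14.
Next-best assignment: Car 58→Request R5, Car 106→Request R1, Car 31→Request R4, Car 85→Request R3 = $214.
Checked against all permutations: $221 is optimal.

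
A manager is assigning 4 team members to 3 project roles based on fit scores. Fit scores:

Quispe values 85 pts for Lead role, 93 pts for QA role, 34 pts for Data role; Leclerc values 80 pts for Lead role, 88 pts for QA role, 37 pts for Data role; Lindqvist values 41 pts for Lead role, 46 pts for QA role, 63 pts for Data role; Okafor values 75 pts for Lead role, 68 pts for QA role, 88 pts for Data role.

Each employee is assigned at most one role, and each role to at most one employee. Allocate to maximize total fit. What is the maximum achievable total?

Max total: 261 pts

Optimal: Quispe→Lead role (85 pts), Leclerc→QA role (88 pts), Okafor→Data role (88 pts) — total 85+88+88 = 261 pts.
Row-greedy (each employee in turn takes its best remaining role) gives 236 pts, worse by 25.
No other one-to-one assignment exceeds 261 pts.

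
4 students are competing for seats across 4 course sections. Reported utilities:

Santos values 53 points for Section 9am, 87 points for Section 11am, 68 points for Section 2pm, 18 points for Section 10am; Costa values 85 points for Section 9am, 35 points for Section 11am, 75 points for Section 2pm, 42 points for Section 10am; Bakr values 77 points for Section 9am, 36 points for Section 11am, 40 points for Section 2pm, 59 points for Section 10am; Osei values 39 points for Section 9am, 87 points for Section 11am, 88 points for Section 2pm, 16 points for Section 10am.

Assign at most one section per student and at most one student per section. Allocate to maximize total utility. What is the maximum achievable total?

Max total: 319 points

Optimal: Santos→Section 11am (87 points), Costa→Section 9am (85 points), Bakr→Section 10am (59 points), Osei→Section 2pm (88 points) — total 87+85+59+88 = 319 points.
Next-best assignment: Santos→Section 2pm, Costa→Section 9am, Bakr→Section 10am, Osei→Section 11am = 299 points.
Swapping Bakr↔Costa (Bakr→Section 9am 77 points, Costa→Section 10am 42 points) loses 25.
Every other assignment is strictly worse.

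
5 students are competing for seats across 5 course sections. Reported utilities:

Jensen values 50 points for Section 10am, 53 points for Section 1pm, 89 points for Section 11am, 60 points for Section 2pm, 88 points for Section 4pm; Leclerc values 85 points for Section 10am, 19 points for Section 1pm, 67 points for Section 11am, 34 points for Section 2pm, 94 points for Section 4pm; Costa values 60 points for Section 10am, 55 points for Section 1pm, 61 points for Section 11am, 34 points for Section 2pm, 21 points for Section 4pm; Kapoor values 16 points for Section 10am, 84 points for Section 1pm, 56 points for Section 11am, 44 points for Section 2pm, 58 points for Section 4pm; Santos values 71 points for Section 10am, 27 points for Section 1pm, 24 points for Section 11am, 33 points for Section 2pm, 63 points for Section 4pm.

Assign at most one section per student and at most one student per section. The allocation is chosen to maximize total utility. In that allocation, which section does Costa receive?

Costa receives Section 2pm.

Optimal: Jensen→Section 11am (89 points), Leclerc→Section 4pm (94 points), Costa→Section 2pm (34 points), Kapoor→Section 1pm (84 points), Santos→Section 10am (71 points) — total 89+94+34+84+71 = 372 points.
Column-greedy (each section in turn goes to its best remaining student) gives 355 points, worse by 17.
Next-best assignment: Jensen→Section 2pm, Leclerc→Section 4pm, Costa→Section 11am, Kapoor→Section 1pm, Santos→Section 10am = 370 points.
Swapping Leclerc↔Kapoor (Leclerc→Section 1pm 19 points, Kapoor→Section 4pm 58 points) loses 101.
Checked against all permutations: 372 points is optimal.
Costa's own top section is Section 11am (61 points), but forcing Costa→Section 11am and reassigning the rest optimally gives only 370 points — worse by 2.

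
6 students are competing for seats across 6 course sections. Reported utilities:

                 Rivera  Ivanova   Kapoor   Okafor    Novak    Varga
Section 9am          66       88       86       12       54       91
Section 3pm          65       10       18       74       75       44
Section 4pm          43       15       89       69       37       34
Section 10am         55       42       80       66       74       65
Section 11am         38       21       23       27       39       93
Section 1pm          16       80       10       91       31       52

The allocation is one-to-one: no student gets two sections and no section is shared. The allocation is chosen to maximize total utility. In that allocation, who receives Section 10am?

Novak receives Section 10am.

Optimal: Rivera→Section 3pm (65 points), Ivanova→Section 9am (88 points), Kapoor→Section 4pm (89 points), Okafor→Section 1pm (91 points), Novak→Section 10am (74 points), Varga→Section 11am (93 points) — total 65+88+89+91+74+93 = 500 points.
Column-greedy (each section in turn goes to its best remaining student) gives 439 points, worse by 61.
Next-best assignment: Rivera→Section 10am, Ivanova→Section 9am, Kapoor→Section 4pm, Okafor→Section 1pm, Novak→Section 3pm, Varga→Section 11am = 491 points.
Swapping Rivera↔Varga (Rivera→Section 11am 38 points, Varga→Section 3pm 44 points) loses 76.
Novak's own top section is Section 3pm (75 points), but forcing Novak→Section 3pm and reassigning the rest optimally gives only 491 points — worse by 9.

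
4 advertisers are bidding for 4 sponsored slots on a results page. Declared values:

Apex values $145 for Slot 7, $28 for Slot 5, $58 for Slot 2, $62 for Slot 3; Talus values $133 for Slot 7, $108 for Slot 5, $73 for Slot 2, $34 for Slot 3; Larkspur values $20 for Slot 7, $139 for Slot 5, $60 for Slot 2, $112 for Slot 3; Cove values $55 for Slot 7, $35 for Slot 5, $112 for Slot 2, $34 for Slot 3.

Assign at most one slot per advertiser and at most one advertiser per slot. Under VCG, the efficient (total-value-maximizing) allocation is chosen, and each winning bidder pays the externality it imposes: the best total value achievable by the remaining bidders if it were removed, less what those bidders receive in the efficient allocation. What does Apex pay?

Efficient allocation: Apex→Slot 7 ($145), Talus→Slot 5 ($108), Larkspur→Slot 3 ($112), Cove→Slot 2 ($112); total welfare W = $477.
Apex receives Slot 7 at value $145, so the others get W − 145 = $332.
Without Apex: best allocation of the remaining 3 bidders over all 4 slots is Talus→Slot 7 ($133), Larkspur→Slot 5 ($139), Cove→Slot 2 ($112), total $384.
VCG payment = (others' best without Apex) − (others' welfare with Apex) = 384 − 332 = $52.

Apex pays $52.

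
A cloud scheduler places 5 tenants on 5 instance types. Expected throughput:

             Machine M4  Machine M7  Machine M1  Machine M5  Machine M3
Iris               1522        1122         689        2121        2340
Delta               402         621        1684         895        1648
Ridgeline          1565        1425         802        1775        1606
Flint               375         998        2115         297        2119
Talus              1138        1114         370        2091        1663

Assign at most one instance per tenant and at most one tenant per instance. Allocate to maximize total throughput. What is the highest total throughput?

Optimal: Iris→Machine M4 (1522 ops/s), Delta→Machine M1 (1684 ops/s), Ridgeline→Machine M7 (1425 ops/s), Flint→Machine M3 (2119 ops/s), Talus→Machine M5 (2091 ops/s) — total 1522+1684+1425+2119+2091 = 8841 ops/s.
Max-entry greedy (repeatedly take the single best remaining cell) gives 8732 ops/s, worse by 109.
Next-best assignment: Iris→Machine M4, Delta→Machine M3, Ridgeline→Machine M7, Flint→Machine M1, Talus→Machine M5 = 8801 ops/s.
Swapping Talus↔Ridgeline (Talus→Machine M7 1114 ops/s, Ridgeline→Machine M5 1775 ops/s) loses 627.

Max total: 8841 ops/s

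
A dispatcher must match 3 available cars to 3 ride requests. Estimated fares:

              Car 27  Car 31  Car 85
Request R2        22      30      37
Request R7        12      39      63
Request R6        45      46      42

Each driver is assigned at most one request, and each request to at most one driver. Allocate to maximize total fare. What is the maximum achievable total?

Maximum total: $138

Optimal: Car 27→Request R6 ($45), Car 31→Request R2 ($30), Car 85→Request R7 ($63) — total 45+30+63 = $138.
Column-greedy (each request in turn goes to its best remaining driver) gives $121, worse by 17.
Next-best assignment: Car 27→Request R2, Car 31→Request R6, Car 85→Request R7 = $131.
Checked against all permutations: $138 is optimal.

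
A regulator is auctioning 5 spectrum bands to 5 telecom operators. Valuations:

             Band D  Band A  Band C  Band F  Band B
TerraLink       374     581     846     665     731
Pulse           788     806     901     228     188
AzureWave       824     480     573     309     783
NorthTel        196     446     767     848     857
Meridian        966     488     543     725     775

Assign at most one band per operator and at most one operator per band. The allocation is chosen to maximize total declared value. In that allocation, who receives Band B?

AzureWave receives Band B.

This is a one-to-one assignment (maximum-weight bipartite matching).
Optimal: TerraLink→Band C ($846M), Pulse→Band A ($806M), AzureWave→Band B ($783M), NorthTel→Band F ($848M), Meridian→Band D ($966M) — total 846+806+783+848+966 = $4249M.
Max-entry greedy (repeatedly take the single best remaining cell) gives $3869M, worse by 380.
Swapping AzureWave↔Meridian (AzureWave→Band D $824M, Meridian→Band B $775M) loses 150.
AzureWave's own top band is Band D ($824M), but forcing AzureWave→Band D and reassigning the rest optimally gives only $4099M — worse by 150.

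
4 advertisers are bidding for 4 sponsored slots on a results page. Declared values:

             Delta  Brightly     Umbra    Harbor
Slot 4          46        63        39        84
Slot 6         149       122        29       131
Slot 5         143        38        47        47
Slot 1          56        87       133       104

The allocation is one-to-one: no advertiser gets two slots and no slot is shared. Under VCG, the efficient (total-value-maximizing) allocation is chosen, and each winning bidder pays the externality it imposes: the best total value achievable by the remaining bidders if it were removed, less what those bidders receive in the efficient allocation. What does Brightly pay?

Efficient allocation: Delta→Slot 5 ($143), Brightly→Slot 6 ($122), Umbra→Slot 1 ($133), Harbor→Slot 4 ($84); total welfare W = $482.
Brightly receives Slot 6 at value $122, so the others get W − 122 = $360.
Without Brightly: best allocation of the remaining 3 bidders over all 4 slots is Delta→Slot 5 ($143), Umbra→Slot 1 ($133), Harbor→Slot 6 ($131), total $407.
VCG payment = (others' best without Brightly) − (others' welfare with Brightly) = 407 − 360 = $47.

Brightly pays $47.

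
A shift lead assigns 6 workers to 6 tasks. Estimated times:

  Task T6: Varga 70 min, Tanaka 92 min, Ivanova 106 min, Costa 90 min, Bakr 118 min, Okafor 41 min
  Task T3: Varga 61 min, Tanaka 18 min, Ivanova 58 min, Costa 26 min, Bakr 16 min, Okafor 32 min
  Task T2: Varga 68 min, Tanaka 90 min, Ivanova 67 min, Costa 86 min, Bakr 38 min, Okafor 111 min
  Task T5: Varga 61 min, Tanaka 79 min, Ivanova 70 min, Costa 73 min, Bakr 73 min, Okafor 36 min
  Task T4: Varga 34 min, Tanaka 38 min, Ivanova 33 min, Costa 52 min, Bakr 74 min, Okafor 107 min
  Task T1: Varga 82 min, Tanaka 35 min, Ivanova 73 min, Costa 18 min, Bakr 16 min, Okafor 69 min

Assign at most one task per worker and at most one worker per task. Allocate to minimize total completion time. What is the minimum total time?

Optimal: Varga→Task T5 (61 min), Tanaka→Task T3 (18 min), Ivanova→Task T4 (33 min), Costa→Task T1 (18 min), Bakr→Task T2 (38 min), Okafor→Task T6 (41 min) — total 61+18+33+18+38+41 = 209 min.
Row-greedy (each worker in turn takes its cheapest remaining task) gives 251 min, worse by 42.
Swapping Ivanova↔Costa (Ivanova→Task T1 73 min, Costa→Task T4 52 min) adds 74.

Min total: 209 min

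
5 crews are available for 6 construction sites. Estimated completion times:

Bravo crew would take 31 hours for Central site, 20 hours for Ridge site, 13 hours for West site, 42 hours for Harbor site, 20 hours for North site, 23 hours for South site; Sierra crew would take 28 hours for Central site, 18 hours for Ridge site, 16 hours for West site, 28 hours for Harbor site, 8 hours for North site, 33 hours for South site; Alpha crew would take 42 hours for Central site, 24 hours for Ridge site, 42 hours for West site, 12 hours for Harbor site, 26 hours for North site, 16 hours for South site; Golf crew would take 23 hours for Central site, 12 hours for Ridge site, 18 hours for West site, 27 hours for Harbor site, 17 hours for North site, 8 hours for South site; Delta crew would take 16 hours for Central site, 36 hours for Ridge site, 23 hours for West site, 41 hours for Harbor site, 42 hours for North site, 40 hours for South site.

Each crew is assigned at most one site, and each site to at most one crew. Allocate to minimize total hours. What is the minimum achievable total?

Minimum total: 57 hours

Optimal: Bravo crew→West site (13 hours), Sierra crew→North site (8 hours), Alpha crew→Harbor site (12 hours), Golf crew→South site (8 hours), Delta crew→Central site (16 hours) — total 13+8+12+8+16 = 57 hours.
Column-greedy (each site in turn goes to its cheapest remaining crew) gives 61 hours, worse by 4.
Next-best assignment: Bravo crew→West site, Sierra crew→North site, Alpha crew→Harbor site, Golf crew→Ridge site, Delta crew→Central site = 61 hours.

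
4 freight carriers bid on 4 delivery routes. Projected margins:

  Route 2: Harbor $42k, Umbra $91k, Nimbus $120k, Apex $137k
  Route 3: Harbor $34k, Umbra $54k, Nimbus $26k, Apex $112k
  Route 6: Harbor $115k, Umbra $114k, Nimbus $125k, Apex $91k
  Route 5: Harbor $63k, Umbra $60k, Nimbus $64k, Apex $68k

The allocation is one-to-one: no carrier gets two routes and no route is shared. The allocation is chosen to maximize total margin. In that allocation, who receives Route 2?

Nimbus receives Route 2.

Optimal: Harbor→Route 5 ($63k), Umbra→Route 6 ($114k), Nimbus→Route 2 ($120k), Apex→Route 3 ($112k) — total 63+114+120+112 = $409k.
Max-entry greedy (repeatedly take the single best remaining cell) gives $379k, worse by 30.
Every other assignment is strictly worse.
Nimbus's own top route is Route 6 ($125k), but forcing Nimbus→Route 6 and reassigning the rest optimally gives only $391k — worse by 18.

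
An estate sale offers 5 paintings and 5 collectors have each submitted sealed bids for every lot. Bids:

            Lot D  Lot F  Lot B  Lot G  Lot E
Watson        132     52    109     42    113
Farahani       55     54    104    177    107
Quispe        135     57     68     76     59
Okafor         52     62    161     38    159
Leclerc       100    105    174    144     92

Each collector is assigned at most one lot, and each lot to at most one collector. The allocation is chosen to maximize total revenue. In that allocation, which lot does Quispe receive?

Optimal: Watson→Lot D ($132), Farahani→Lot G ($177), Quispe→Lot F ($57), Okafor→Lot E ($159), Leclerc→Lot B ($174) — total 132+177+57+159+174 = $699.
Row-greedy (each collector in turn takes its best remaining lot) gives $641, worse by 58.
Swapping Leclerc↔Watson (Leclerc→Lot D $100, Watson→Lot B $109) loses 97.
Quispe's own top lot is Lot D ($135), but forcing Quispe→Lot D and reassigning the rest optimally gives only $697 — worse by 2.

Quispe receives Lot F.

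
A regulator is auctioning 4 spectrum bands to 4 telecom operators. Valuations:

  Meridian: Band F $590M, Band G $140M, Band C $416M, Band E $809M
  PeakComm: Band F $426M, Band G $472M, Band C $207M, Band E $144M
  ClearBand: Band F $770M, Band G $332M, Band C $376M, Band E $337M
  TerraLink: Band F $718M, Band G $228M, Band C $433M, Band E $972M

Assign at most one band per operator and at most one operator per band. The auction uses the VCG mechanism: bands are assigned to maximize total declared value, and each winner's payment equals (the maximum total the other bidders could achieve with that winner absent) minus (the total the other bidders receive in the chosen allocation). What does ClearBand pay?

ClearBand pays $174M.

Efficient allocation: Meridian→Band C ($416M), PeakComm→Band G ($472M), ClearBand→Band F ($770M), TerraLink→Band E ($972M); total welfare W = $2630M.
ClearBand receives Band F at value $770M, so the others get W − 770 = $1860M.
Without ClearBand: best allocation of the remaining 3 bidders over all 4 bands is Meridian→Band F ($590M), PeakComm→Band G ($472M), TerraLink→Band E ($972M), total $2034M.
VCG payment = (others' best without ClearBand) − (others' welfare with ClearBand) = 2034 − 1860 = $174M.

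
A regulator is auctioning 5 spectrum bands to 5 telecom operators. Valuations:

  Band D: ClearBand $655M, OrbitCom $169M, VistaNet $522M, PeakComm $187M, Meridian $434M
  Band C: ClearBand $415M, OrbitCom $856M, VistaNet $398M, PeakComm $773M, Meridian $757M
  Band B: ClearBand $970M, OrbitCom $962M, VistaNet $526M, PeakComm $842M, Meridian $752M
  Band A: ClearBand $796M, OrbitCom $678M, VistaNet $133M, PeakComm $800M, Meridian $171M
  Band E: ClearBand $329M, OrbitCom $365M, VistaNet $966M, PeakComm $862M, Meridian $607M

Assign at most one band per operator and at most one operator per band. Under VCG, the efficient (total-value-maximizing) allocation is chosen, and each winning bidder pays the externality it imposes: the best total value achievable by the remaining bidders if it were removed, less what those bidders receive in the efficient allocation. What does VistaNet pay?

VistaNet pays $203M.

Efficient allocation: ClearBand→Band D ($655M), OrbitCom→Band B ($962M), VistaNet→Band E ($966M), PeakComm→Band A ($800M), Meridian→Band C ($757M); total welfare W = $4140M.
VistaNet receives Band E at value $966M, so the others get W − 966 = $3174M.
Without VistaNet: best allocation of the remaining 4 bidders over all 5 bands is ClearBand→Band A ($796M), OrbitCom→Band B ($962M), PeakComm→Band E ($862M), Meridian→Band C ($757M), total $3377M.
VCG payment = (others' best without VistaNet) − (others' welfare with VistaNet) = 3377 − 3174 = $203M.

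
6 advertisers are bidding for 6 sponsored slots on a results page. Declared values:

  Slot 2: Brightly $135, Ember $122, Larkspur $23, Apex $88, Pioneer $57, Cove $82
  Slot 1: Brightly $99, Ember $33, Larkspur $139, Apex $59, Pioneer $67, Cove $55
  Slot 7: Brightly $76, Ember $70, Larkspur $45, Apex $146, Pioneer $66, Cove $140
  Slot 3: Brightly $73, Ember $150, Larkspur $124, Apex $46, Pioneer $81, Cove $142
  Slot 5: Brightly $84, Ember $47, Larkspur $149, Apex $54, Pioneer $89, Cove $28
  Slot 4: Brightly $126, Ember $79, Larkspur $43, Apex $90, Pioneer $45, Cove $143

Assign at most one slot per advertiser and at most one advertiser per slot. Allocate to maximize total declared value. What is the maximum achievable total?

Maximum total: $802

This is a one-to-one assignment (maximum-weight bipartite matching).
Optimal: Brightly→Slot 2 ($135), Ember→Slot 3 ($150), Larkspur→Slot 1 ($139), Apex→Slot 7 ($146), Pioneer→Slot 5 ($89), Cove→Slot 4 ($143) — total 135+150+139+146+89+143 = $802.
Max-entry greedy (repeatedly take the single best remaining cell) gives $790, worse by 12.
Swapping Cove↔Larkspur (Cove→Slot 1 $55, Larkspur→Slot 4 $43) loses 184.
Every other assignment is strictly worse.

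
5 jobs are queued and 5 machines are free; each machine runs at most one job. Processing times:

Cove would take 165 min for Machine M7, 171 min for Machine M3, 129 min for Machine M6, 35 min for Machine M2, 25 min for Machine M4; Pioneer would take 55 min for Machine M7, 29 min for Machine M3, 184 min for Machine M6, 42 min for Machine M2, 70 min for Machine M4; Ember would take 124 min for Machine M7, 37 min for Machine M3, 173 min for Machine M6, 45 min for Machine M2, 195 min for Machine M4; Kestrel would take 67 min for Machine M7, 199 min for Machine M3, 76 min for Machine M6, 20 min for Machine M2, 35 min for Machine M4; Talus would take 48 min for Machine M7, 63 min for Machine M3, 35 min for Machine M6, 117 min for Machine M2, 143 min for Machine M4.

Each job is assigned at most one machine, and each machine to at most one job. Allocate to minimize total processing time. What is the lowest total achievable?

Optimal: Cove→Machine M4 (25 min), Pioneer→Machine M7 (55 min), Ember→Machine M3 (37 min), Kestrel→Machine M2 (20 min), Talus→Machine M6 (35 min) — total 25+55+37+20+35 = 172 min.
Column-greedy (each machine in turn goes to its cheapest remaining job) gives 383 min, worse by 211.
Checked against all permutations: 172 min is optimal.

Min total: 172 min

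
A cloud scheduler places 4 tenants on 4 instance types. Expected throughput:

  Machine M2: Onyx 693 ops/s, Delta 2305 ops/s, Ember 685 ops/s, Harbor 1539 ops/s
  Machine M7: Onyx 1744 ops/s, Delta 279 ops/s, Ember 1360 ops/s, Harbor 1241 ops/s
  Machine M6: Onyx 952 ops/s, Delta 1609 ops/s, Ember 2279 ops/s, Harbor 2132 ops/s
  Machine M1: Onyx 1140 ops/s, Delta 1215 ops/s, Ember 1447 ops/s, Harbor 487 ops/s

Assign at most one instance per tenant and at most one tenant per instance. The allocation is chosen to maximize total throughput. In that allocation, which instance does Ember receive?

Ember receives Machine M1.

Treat this as an assignment problem: match each tenant to one instance.
Optimal: Onyx→Machine M7 (1744 ops/s), Delta→Machine M2 (2305 ops/s), Ember→Machine M1 (1447 ops/s), Harbor→Machine M6 (2132 ops/s) — total 1744+2305+1447+2132 = 7628 ops/s.
Row-greedy (each tenant in turn takes its best remaining instance) gives 6815 ops/s, worse by 813.
Checked against all permutations: 7628 ops/s is optimal.
Ember's own top instance is Machine M6 (2279 ops/s), but forcing Ember→Machine M6 and reassigning the rest optimally gives only 6965 ops/s — worse by 663.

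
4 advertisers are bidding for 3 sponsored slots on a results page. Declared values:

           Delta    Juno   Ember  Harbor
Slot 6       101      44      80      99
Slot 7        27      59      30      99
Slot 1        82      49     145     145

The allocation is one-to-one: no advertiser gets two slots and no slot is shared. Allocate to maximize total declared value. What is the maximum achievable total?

Max total: $345

Optimal: Delta→Slot 6 ($101), Harbor→Slot 7 ($99), Ember→Slot 1 ($145) — total 101+99+145 = $345.
Row-greedy (each advertiser in turn takes its best remaining slot) gives $305, worse by 40.
Next-best assignment: Delta→Slot 6, Juno→Slot 7, Ember→Slot 1 = $305.
Swapping Harbor↔Delta (Harbor→Slot 6 $99, Delta→Slot 7 $27) loses 74.
No other one-to-one assignment exceeds $345.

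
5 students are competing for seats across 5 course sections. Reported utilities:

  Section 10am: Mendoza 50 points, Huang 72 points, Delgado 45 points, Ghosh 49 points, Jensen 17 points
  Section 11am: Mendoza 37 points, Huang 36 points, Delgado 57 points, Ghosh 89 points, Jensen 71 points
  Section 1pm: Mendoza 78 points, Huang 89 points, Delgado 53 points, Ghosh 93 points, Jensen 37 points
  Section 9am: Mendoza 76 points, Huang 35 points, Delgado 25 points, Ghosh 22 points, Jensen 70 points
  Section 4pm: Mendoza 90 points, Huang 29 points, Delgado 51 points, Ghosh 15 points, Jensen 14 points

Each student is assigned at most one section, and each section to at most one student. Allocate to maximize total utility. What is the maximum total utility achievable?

This is a one-to-one assignment (maximum-weight bipartite matching).
Optimal: Mendoza→Section 4pm (90 points), Huang→Section 1pm (89 points), Delgado→Section 10am (45 points), Ghosh→Section 11am (89 points), Jensen→Section 9am (70 points) — total 90+89+45+89+70 = 383 points.
Row-greedy (each student in turn takes its best remaining section) gives 355 points, worse by 28.
Next-best assignment: Mendoza→Section 4pm, Huang→Section 10am, Delgado→Section 11am, Ghosh→Section 1pm, Jensen→Section 9am = 382 points.
Swapping Ghosh↔Delgado (Ghosh→Section 10am 49 points, Delgado→Section 11am 57 points) loses 28.

Max total: 383 points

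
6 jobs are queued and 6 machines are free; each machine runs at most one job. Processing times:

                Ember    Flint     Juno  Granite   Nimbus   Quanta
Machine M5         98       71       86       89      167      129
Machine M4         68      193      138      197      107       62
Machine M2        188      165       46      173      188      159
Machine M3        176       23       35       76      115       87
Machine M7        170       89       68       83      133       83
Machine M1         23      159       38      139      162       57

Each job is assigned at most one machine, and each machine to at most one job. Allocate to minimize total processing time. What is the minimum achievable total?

Min total: 371 min

Optimal: Ember→Machine M1 (23 min), Flint→Machine M3 (23 min), Juno→Machine M2 (46 min), Granite→Machine M5 (89 min), Nimbus→Machine M4 (107 min), Quanta→Machine M7 (83 min) — total 23+23+46+89+107+83 = 371 min.
Row-greedy (each job in turn takes its cheapest remaining machine) gives 411 min, worse by 40.
Every other assignment is strictly worse.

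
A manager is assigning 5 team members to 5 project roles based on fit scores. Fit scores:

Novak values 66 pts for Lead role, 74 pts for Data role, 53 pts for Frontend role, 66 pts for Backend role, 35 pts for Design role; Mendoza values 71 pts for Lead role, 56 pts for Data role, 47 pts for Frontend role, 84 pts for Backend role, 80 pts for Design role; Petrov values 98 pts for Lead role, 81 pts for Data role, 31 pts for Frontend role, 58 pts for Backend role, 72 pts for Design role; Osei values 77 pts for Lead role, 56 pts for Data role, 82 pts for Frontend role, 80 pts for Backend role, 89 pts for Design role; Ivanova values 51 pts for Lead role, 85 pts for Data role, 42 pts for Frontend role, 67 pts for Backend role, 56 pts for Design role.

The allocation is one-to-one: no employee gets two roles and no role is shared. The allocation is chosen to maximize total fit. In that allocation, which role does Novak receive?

Optimal: Novak→Backend role (66 pts), Mendoza→Design role (80 pts), Petrov→Lead role (98 pts), Osei→Frontend role (82 pts), Ivanova→Data role (85 pts) — total 66+80+98+82+85 = 411 pts.
Column-greedy (each role in turn goes to its best remaining employee) gives 384 pts, worse by 27.
Next-best assignment: Novak→Frontend role, Mendoza→Backend role, Petrov→Lead role, Osei→Design role, Ivanova→Data role = 409 pts.
Swapping Petrov↔Mendoza (Petrov→Design role 72 pts, Mendoza→Lead role 71 pts) loses 35.
Novak's own top role is Data role (74 pts), but forcing Novak→Data role and reassigning the rest optimally gives only 401 pts — worse by 10.

Novak receives Backend role.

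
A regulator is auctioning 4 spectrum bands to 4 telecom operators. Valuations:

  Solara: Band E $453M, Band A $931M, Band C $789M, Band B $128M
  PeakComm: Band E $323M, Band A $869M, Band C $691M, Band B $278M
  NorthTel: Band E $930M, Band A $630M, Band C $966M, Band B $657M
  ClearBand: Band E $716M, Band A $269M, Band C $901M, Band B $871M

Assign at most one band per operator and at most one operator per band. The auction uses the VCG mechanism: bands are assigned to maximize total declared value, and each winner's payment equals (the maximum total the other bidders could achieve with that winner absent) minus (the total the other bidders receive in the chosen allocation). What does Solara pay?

Solara pays $36M.

Efficient allocation: Solara→Band C ($789M), PeakComm→Band A ($869M), NorthTel→Band E ($930M), ClearBand→Band B ($871M); total welfare W = $3459M.
Solara receives Band C at value $789M, so the others get W − 789 = $2670M.
Without Solara: best allocation of the remaining 3 bidders over all 4 bands is PeakComm→Band A ($869M), NorthTel→Band C ($966M), ClearBand→Band B ($871M), total $2706M.
VCG payment = (others' best without Solara) − (others' welfare with Solara) = 2706 − 2670 = $36M.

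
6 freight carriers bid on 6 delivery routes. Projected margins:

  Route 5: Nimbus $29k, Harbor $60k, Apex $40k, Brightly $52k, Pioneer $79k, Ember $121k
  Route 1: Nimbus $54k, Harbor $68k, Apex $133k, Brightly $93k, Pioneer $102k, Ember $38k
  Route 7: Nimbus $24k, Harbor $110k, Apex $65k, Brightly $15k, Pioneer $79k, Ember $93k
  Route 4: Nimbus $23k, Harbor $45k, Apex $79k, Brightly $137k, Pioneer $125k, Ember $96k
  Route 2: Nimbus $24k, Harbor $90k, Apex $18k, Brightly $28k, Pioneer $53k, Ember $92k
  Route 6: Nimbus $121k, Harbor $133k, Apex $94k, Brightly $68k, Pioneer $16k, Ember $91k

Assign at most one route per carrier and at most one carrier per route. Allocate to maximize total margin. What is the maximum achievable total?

Max total: $681k

Optimal: Nimbus→Route 6 ($121k), Harbor→Route 2 ($90k), Apex→Route 1 ($133k), Brightly→Route 4 ($137k), Pioneer→Route 7 ($79k), Ember→Route 5 ($121k) — total 121+90+133+137+79+121 = $681k.
Column-greedy (each route in turn goes to its best remaining carrier) gives $675k, worse by 6.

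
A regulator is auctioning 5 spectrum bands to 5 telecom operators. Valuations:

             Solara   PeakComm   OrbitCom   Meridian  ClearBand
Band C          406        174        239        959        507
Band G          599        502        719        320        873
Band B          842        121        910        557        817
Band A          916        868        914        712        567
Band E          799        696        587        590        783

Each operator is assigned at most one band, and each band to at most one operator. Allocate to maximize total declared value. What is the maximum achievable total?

Optimal: Solara→Band E ($799M), PeakComm→Band A ($868M), OrbitCom→Band B ($910M), Meridian→Band C ($959M), ClearBand→Band G ($873M) — total 799+868+910+959+873 = $4409M.
Row-greedy (each operator in turn takes its best remaining band) gives $4354M, worse by 55.
Next-best assignment: Solara→Band A, PeakComm→Band E, OrbitCom→Band B, Meridian→Band C, ClearBand→Band G = $4354M.
Swapping PeakComm↔OrbitCom (PeakComm→Band B $121M, OrbitCom→Band A $914M) loses 743.

Max total: $4409M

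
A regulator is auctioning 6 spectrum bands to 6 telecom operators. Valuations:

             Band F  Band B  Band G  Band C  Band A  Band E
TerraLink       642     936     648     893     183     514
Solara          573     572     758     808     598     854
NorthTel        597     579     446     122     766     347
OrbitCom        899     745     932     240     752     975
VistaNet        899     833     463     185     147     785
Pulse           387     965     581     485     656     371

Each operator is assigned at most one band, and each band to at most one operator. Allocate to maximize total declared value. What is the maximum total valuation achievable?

Maximum total: $5309M

Treat this as an assignment problem: match each operator to one band.
Optimal: TerraLink→Band C ($893M), Solara→Band E ($854M), NorthTel→Band A ($766M), OrbitCom→Band G ($932M), VistaNet→Band F ($899M), Pulse→Band B ($965M) — total 893+854+766+932+899+965 = $5309M.
Column-greedy (each band in turn goes to its best remaining operator) gives $5066M, worse by 243.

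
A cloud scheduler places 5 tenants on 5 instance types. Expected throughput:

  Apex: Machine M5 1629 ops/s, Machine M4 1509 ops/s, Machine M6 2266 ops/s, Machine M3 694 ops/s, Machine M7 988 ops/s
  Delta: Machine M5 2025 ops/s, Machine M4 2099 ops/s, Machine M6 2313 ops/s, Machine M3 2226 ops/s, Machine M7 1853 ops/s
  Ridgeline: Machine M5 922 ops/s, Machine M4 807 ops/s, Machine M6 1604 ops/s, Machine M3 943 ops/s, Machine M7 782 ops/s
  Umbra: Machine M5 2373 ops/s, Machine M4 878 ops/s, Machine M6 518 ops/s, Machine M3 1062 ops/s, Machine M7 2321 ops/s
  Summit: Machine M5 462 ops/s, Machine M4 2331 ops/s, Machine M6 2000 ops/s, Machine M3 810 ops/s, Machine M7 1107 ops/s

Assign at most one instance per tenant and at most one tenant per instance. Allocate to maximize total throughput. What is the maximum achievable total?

Max total: 10111 ops/s

This is the linear assignment problem.
Optimal: Apex→Machine M5 (1629 ops/s), Delta→Machine M3 (2226 ops/s), Ridgeline→Machine M6 (1604 ops/s), Umbra→Machine M7 (2321 ops/s), Summit→Machine M4 (2331 ops/s) — total 1629+2226+1604+2321+2331 = 10111 ops/s.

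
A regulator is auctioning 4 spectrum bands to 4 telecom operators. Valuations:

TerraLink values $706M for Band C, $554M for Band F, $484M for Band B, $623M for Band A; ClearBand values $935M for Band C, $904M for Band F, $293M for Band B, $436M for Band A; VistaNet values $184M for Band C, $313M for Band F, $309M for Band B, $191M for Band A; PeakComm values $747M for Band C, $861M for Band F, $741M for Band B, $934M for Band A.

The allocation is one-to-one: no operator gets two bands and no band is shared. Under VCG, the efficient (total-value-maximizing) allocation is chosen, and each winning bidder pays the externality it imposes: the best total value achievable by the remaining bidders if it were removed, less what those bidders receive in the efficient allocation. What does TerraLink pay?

Efficient allocation: TerraLink→Band C ($706M), ClearBand→Band F ($904M), VistaNet→Band B ($309M), PeakComm→Band A ($934M); total welfare W = $2853M.
TerraLink receives Band C at value $706M, so the others get W − 706 = $2147M.
Without TerraLink: best allocation of the remaining 3 bidders over all 4 bands is ClearBand→Band C ($935M), VistaNet→Band F ($313M), PeakComm→Band A ($934M), total $2182M.
VCG payment = (others' best without TerraLink) − (others' welfare with TerraLink) = 2182 − 2147 = $35M.

TerraLink pays $35M.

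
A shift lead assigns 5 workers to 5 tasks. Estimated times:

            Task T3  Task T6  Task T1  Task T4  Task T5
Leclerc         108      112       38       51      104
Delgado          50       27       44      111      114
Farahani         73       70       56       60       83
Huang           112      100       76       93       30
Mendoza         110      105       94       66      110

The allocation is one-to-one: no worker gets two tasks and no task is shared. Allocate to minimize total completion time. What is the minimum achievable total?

This is the linear assignment problem.
Optimal: Leclerc→Task T1 (38 min), Delgado→Task T6 (27 min), Farahani→Task T3 (73 min), Huang→Task T5 (30 min), Mendoza→Task T4 (66 min) — total 38+27+73+30+66 = 234 min.
Min-entry greedy (repeatedly take the single cheapest remaining cell) gives 265 min, worse by 31.
Next-best assignment: Leclerc→Task T1, Delgado→Task T3, Farahani→Task T6, Huang→Task T5, Mendoza→Task T4 = 254 min.

Minimum total: 234 min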